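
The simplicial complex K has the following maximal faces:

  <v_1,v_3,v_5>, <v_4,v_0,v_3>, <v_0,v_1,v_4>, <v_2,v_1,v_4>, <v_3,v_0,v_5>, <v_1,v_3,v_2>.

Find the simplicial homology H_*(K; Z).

Take the total order v_0 < v_1 < v_2 < v_3 < v_4 < v_5 on the vertex set. Then K (dimension 2) consists of the simplices:

  0-simplices (6): [v_0], [v_1], [v_2], [v_3], [v_4], [v_5]
  1-simplices (12): [v_0,v_1], [v_0,v_3], [v_0,v_4], [v_0,v_5], [v_1,v_2], [v_1,v_3], [v_1,v_4], [v_1,v_5], [v_2,v_3], [v_2,v_4], [v_3,v_4], [v_3,v_5]
  2-simplices (6): [v_0,v_1,v_4], [v_0,v_3,v_4], [v_0,v_3,v_5], [v_1,v_2,v_3], [v_1,v_2,v_4], [v_1,v_3,v_5]

so the chain groups are C_0 ≅ Z^6, C_1 ≅ Z^12, C_2 ≅ Z^6.

The boundary map ∂_1: C_1 → C_0 sends each edge [p,q] (with p < q) to q − p.
As a 6×12 matrix over Z this has rank 5, with invariant factors (1,1,1,1,1).

∂_2: C_2 → C_1 sends each 2-simplex [p,q,r] to [q,r] − [p,r] + [p,q]. For instance
  ∂[v_1,v_2,v_3] = [v_2,v_3] − [v_1,v_3] + [v_1,v_2],
  ∂[v_0,v_3,v_5] = [v_3,v_5] − [v_0,v_5] + [v_0,v_3].
As a 12×6 matrix over Z this has rank 6, with invariant factors (1,1,1,1,1,1).

Now H_k = ker ∂_k / im ∂_{k+1}, so:

  H_0: rank C_0 − rank ∂_1 = 6 − 5 = 1, and the invariant factors of ∂_1 are all 1, so H_0 = Z.
  H_1: rank ker ∂_1 − rank ∂_2 = (12 − 5) − 6 = 1, and the invariant factors of ∂_2 are all 1, so H_1 = Z.
  H_2: rank ker ∂_2 − rank ∂_3 = (6 − 6) − 0 = 0, and there is no ∂_3, so H_2 = 0.

H_0 = Z,  H_1 = Z,  H_2 = 0.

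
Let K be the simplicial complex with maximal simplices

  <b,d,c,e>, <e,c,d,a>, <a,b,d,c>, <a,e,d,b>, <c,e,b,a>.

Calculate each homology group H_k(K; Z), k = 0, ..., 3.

Take the total order a < b < c < d < e on the vertex set. Then K (dimension 3) consists of the simplices:

  0-simplices (5): a, b, c, d, e
  1-simplices (10): ab, ac, ad, ae, bc, bd, be, cd, ce, de
  2-simplices (10): abc, abd, abe, acd, ace, ade, bcd, bce, bde, cde
  3-simplices (5): abcd, abce, abde, acde, bcde

Hence C_0 ≅ Z^5, C_1 ≅ Z^10, C_2 ≅ Z^10, C_3 ≅ Z^5.

Boundary ∂_1: C_1 → C_0 maps an edge to its endpoints' difference, ∂[p,q] = q − p.
The 5×10 boundary matrix has rank 4 and Smith normal form diag(1,1,1,1).

∂_2: C_2 → C_1 acts by ∂[p,q,r] = [q,r] − [p,r] + [p,q]. For instance
  ∂bce = ce − be + bc,
  ∂acd = cd − ad + ac.
The resulting 10×10 matrix has rank 6, and its Smith normal form has invariant factors (1,1,1,1,1,1).

∂_3: C_3 → C_2 sends each 3-simplex σ to the alternating sum Σ_i (−1)^i (σ with its i-th vertex removed). For instance
  ∂abcd = bcd − acd + abd − abc,
  ∂abce = bce − ace + abe − abc.
The 10×5 boundary matrix has rank 4 and Smith normal form diag(1,1,1,1).

Computing H_k = (kernel of ∂_k) / (image of ∂_{k+1}):

  H_0: rank C_0 − rank ∂_1 = 5 − 4 = 1, and the invariant factors of ∂_1 are all 1, so H_0 = Z.
  H_1: rank ker ∂_1 − rank ∂_2 = (10 − 4) − 6 = 0, and the invariant factors of ∂_2 are all 1, so H_1 = 0.
  H_2: rank ker ∂_2 − rank ∂_3 = (10 − 6) − 4 = 0, and the invariant factors of ∂_3 are all 1, so H_2 = 0.
  H_3: rank ker ∂_3 − rank ∂_4 = (5 − 4) − 0 = 1, and there is no ∂_4, so H_3 = Z.

(K is a triangulation of the 3-sphere S^3.)

H_0 = Z,  H_1 = 0,  H_2 = 0,  H_3 = Z.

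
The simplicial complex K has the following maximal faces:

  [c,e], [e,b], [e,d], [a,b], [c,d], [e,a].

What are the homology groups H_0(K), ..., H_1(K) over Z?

Order the vertices as a < b < c < d < e. Listing each simplex with vertices in this order, K has dimension 1 with simplices:

  0-simplices (5): a, b, c, d, e
  1-simplices (6): ab, ae, be, cd, ce, de

giving chain groups C_0 ≅ Z^5, C_1 ≅ Z^6.

Boundary ∂_1: C_1 → C_0 sends each edge [p,q] (with p < q) to q − p. For instance
  ∂ae = e − a.
This gives a 5×6 integer matrix of rank 4; reducing to Smith normal form yields diagonal entries (1,1,1,1).

Reading off H_k = ker ∂_k / im ∂_{k+1}:

  H_0: rank C_0 − rank ∂_1 = 5 − 4 = 1, and the invariant factors of ∂_1 are all 1, so H_0 = Z.
  H_1: rank ker ∂_1 − rank ∂_2 = (6 − 4) − 0 = 2, and there is no ∂_2, so H_1 = Z^2.

As a check, the Euler characteristic is 5 − 6 = -1, which agrees with 1 − 2 = -1.

H_0 ≅ Z,  H_1 ≅ Z^2.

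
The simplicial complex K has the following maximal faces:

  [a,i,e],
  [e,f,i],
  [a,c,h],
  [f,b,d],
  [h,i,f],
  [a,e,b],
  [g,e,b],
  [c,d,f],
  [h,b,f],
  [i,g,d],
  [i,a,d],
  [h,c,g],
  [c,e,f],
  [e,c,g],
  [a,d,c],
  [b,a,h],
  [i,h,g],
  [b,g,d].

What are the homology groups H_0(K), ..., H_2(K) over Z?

Order the vertices as a < b < c < d < e < f < g < h < i. Listing each simplex with vertices in this order, K has dimension 2 with simplices:

  0-simplices (9): a, b, c, d, e, f, g, h, i
  1-simplices (27): ab, ac, ad, ae, ah, ai, bd, be, bf, bg, bh, cd, ce, cf, cg, ch, df, dg, di, ef, eg, ei, fh, fi, gh, gi, hi
  2-simplices (18): abe, abh, acd, ach, adi, aei, bdf, bdg, beg, bfh, cdf, cef, ceg, cgh, dgi, efi, fhi, ghi

so the chain groups are C_0 ≅ Z^9, C_1 ≅ Z^27, C_2 ≅ Z^18.

The boundary map ∂_1: C_1 → C_0 sends each edge [p,q] (with p < q) to q − p. For instance
  ∂cd = d − c.
The 9×27 boundary matrix has rank 8 and Smith normal form diag(1,1,1,1,1,1,1,1).

The boundary map ∂_2: C_2 → C_1 acts by ∂[p,q,r] = [q,r] − [p,r] + [p,q]. For instance
  ∂acd = cd − ad + ac,
  ∂ceg = eg − cg + ce.
As a 27×18 matrix over Z this has rank 17, with invariant factors (1,1,1,1,1,1,1,1,1,1,1,1,1,1,1,1,1).

Reading off H_k = ker ∂_k / im ∂_{k+1}:

  H_0: rank C_0 − rank ∂_1 = 9 − 8 = 1, and the invariant factors of ∂_1 are all 1, so H_0 = Z.
  H_1: rank ker ∂_1 − rank ∂_2 = (27 − 8) − 17 = 2, and the invariant factors of ∂_2 are all 1, so H_1 = Z^2.
  H_2: rank ker ∂_2 − rank ∂_3 = (18 − 17) − 0 = 1, and there is no ∂_3, so H_2 = Z.

As a check, the Euler characteristic is 9 − 27 + 18 = 0, which agrees with 1 − 2 + 1 = 0.
(K is a triangulation of the torus T^2.)

H_0 ≅ Z,  H_1 ≅ Z^2,  H_2 ≅ Z.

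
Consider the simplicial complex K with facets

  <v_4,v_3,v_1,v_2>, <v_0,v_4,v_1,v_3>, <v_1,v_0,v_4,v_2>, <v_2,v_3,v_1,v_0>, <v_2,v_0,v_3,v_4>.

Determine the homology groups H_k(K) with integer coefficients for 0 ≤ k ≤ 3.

H_0 ≅ Z,  H_1 = 0,  H_2 = 0,  H_3 ≅ Z.

Fix the vertex order v_0 < v_1 < v_2 < v_3 < v_4 and write every simplex with vertices in increasing order. Then dim K = 3 and the simplices of K are:

  0-simplices (5): [v_0], [v_1], [v_2], [v_3], [v_4]
  1-simplices (10): [v_0,v_1], [v_0,v_2], [v_0,v_3], [v_0,v_4], [v_1,v_2], [v_1,v_3], [v_1,v_4], [v_2,v_3], [v_2,v_4], [v_3,v_4]
  2-simplices (10): [v_0,v_1,v_2], [v_0,v_1,v_3], [v_0,v_1,v_4], [v_0,v_2,v_3], [v_0,v_2,v_4], [v_0,v_3,v_4], [v_1,v_2,v_3], [v_1,v_2,v_4], [v_1,v_3,v_4], [v_2,v_3,v_4]
  3-simplices (5): [v_0,v_1,v_2,v_3], [v_0,v_1,v_2,v_4], [v_0,v_1,v_3,v_4], [v_0,v_2,v_3,v_4], [v_1,v_2,v_3,v_4]

Hence C_0 ≅ Z^5, C_1 ≅ Z^10, C_2 ≅ Z^10, C_3 ≅ Z^5.

Boundary ∂_1: C_1 → C_0 maps an edge to its endpoints' difference, ∂[p,q] = q − p. For instance
  ∂[v_3,v_4] = [v_4] − [v_3].
This gives a 5×10 integer matrix of rank 4; reducing to Smith normal form yields diagonal entries (1,1,1,1).

∂_2: C_2 → C_1 acts by ∂[p,q,r] = [q,r] − [p,r] + [p,q]. For instance
  ∂[v_0,v_2,v_4] = [v_2,v_4] − [v_0,v_4] + [v_0,v_2],
  ∂[v_1,v_2,v_3] = [v_2,v_3] − [v_1,v_3] + [v_1,v_2].
As a 10×10 matrix over Z this has rank 6, with invariant factors (1,1,1,1,1,1).

The boundary map ∂_3: C_3 → C_2 sends each 3-simplex σ to the alternating sum Σ_i (−1)^i (σ with its i-th vertex removed). For instance
  ∂[v_0,v_2,v_3,v_4] = [v_2,v_3,v_4] − [v_0,v_3,v_4] + [v_0,v_2,v_4] − [v_0,v_2,v_3],
  ∂[v_0,v_1,v_2,v_4] = [v_1,v_2,v_4] − [v_0,v_2,v_4] + [v_0,v_1,v_4] − [v_0,v_1,v_2].
As a 10×5 matrix over Z this has rank 4, with invariant factors (1,1,1,1).

Computing H_k = (kernel of ∂_k) / (image of ∂_{k+1}):

  H_0: rank C_0 − rank ∂_1 = 5 − 4 = 1, and the invariant factors of ∂_1 are all 1, so H_0 ≅ Z.
  H_1: rank ker ∂_1 − rank ∂_2 = (10 − 4) − 6 = 0, and the invariant factors of ∂_2 are all 1, so H_1 ≅ 0.
  H_2: rank ker ∂_2 − rank ∂_3 = (10 − 6) − 4 = 0, and the invariant factors of ∂_3 are all 1, so H_2 ≅ 0.
  H_3: rank ker ∂_3 − rank ∂_4 = (5 − 4) − 0 = 1, and there is no ∂_4, so H_3 ≅ Z.

As a check, the Euler characteristic is 5 − 10 + 10 − 5 = 0, which agrees with 1 − 0 + 0 − 1 = 0.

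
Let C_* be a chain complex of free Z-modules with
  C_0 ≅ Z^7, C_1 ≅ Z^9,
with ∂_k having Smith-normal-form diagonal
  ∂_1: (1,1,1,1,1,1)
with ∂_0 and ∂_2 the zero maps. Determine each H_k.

H_0: b_0 = 7 − 0 − 6 = 1; torsion from ∂_1 factors > 1: none. So H_0 = Z.
H_1: b_1 = 9 − 6 − 0 = 3; torsion from ∂_2 factors > 1: none. So H_1 = Z^3.

H_0 = Z,  H_1 = Z^3.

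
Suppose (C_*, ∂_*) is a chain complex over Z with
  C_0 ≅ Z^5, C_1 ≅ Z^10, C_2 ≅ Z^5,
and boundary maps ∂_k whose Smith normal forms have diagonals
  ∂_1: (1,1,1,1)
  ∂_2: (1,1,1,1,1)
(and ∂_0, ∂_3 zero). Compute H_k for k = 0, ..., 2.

H_0: b_0 = 5 − 0 − 4 = 1; torsion from ∂_1 factors > 1: none. So H_0 ≅ Z.
H_1: b_1 = 10 − 4 − 5 = 1; torsion from ∂_2 factors > 1: none. So H_1 ≅ Z.
H_2: b_2 = 5 − 5 − 0 = 0; torsion from ∂_3 factors > 1: none. So H_2 ≅ 0.

H_0 ≅ Z,  H_1 ≅ Z,  H_2 = 0.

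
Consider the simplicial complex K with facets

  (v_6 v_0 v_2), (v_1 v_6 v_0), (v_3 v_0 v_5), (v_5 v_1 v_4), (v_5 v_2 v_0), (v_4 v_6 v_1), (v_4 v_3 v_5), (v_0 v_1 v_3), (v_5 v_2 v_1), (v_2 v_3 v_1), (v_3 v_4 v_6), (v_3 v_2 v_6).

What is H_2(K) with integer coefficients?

H_2 = 0.

We work with the vertex ordering v_0 < v_1 < v_2 < v_3 < v_4 < v_5 < v_6. The simplices of K, each written with vertices in increasing order, are:

  0-simplices (7): [v_0], [v_1], [v_2], [v_3], [v_4], [v_5], [v_6]
  1-simplices (18): (18 of them)
  2-simplices (12): (12 of them)

so the chain groups are C_0 ≅ Z^7, C_1 ≅ Z^18, C_2 ≅ Z^12.

∂_1: C_1 → C_0 sends each edge [p,q] (with p < q) to q − p. For instance
  ∂[v_0,v_5] = [v_5] − [v_0].
The 7×18 boundary matrix has rank 6 and Smith normal form diag(1,1,1,1,1,1).

The boundary map ∂_2: C_2 → C_1 acts by ∂[p,q,r] = [q,r] − [p,r] + [p,q]. For instance
  ∂[v_2,v_3,v_6] = [v_3,v_6] − [v_2,v_6] + [v_2,v_3],
  ∂[v_1,v_2,v_3] = [v_2,v_3] − [v_1,v_3] + [v_1,v_2].
The 18×12 boundary matrix has rank 12 and Smith normal form diag(1,1,1,1,1,1,1,1,1,1,1,2).

Reading off H_k = ker ∂_k / im ∂_{k+1}:

  H_2: rank ker ∂_2 − rank ∂_3 = (12 − 12) − 0 = 0, and there is no ∂_3, so H_2 ≅ 0.

(K is a triangulation of the real projective plane RP^2.)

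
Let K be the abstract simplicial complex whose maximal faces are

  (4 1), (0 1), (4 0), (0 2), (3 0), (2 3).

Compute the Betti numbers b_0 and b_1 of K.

Fix the vertex order 0 < 1 < 2 < 3 < 4 and write every simplex with vertices in increasing order. Then dim K = 1 and the simplices of K are:

  0-simplices (5): [0], [1], [2], [3], [4]
  1-simplices (6): [0,1], [0,2], [0,3], [0,4], [1,4], [2,3]

so the chain groups are C_0 ≅ Z^5, C_1 ≅ Z^6.

∂_1: C_1 → C_0 sends each edge [p,q] (with p < q) to q − p. For instance
  ∂[0,1] = [1] − [0].
The resulting 5×6 matrix has rank 4, and its Smith normal form has invariant factors (1,1,1,1).

From H_k ≅ ker(∂_k) / im(∂_{k+1}) we obtain:

  H_0: rank C_0 − rank ∂_1 = 5 − 4 = 1, and the invariant factors of ∂_1 are all 1, so H_0 = Z.
  H_1: rank ker ∂_1 − rank ∂_2 = (6 − 4) − 0 = 2, and there is no ∂_2, so H_1 = Z^2.

As a check, the Euler characteristic is 5 − 6 = -1, which agrees with 1 − 2 = -1.

Hence the Betti numbers are b_0 = 1, b_1 = 2.

b_0 = 1, b_1 = 2.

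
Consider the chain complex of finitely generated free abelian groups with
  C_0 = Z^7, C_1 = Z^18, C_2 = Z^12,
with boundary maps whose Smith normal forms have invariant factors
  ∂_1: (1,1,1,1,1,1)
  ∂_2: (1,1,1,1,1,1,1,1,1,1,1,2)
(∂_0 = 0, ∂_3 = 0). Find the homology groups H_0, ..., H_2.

H_0: b_0 = 7 − 0 − 6 = 1; torsion from ∂_1 factors > 1: none. So H_0 ≅ Z.
H_1: b_1 = 18 − 6 − 12 = 0; torsion from ∂_2 factors > 1: [2]. So H_1 ≅ Z_2.
H_2: b_2 = 12 − 12 − 0 = 0; torsion from ∂_3 factors > 1: none. So H_2 ≅ 0.

H_0 ≅ Z,  H_1 ≅ Z_2,  H_2 = 0.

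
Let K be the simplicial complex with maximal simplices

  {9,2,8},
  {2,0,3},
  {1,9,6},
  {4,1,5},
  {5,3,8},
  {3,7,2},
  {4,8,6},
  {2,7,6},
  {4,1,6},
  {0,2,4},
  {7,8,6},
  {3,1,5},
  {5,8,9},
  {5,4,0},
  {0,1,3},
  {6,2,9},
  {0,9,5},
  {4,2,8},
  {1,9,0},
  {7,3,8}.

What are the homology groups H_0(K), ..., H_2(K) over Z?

H_0 ≅ Z,  H_1 ≅ Z ⊕ Z/2Z,  H_2 = 0.

Fix the vertex order 0 < 1 < 2 < 3 < 4 < 5 < 6 < 7 < 8 < 9 and write every simplex with vertices in increasing order. Then dim K = 2 and the simplices of K are:

  0-simplices (10): [0], [1], [2], [3], [4], [5], [6], [7], [8], [9]
  1-simplices (30): (30 of them)
  2-simplices (20): (20 of them)

Hence C_0 ≅ Z^10, C_1 ≅ Z^30, C_2 ≅ Z^20.

∂_1: C_1 → C_0 sends each edge [p,q] (with p < q) to q − p. For instance
  ∂[5,9] = [9] − [5].
As a 10×30 matrix over Z this has rank 9, with invariant factors (1,1,1,1,1,1,1,1,1).

∂_2: C_2 → C_1 acts by ∂[p,q,r] = [q,r] − [p,r] + [p,q]. For instance
  ∂[5,8,9] = [8,9] − [5,9] + [5,8],
  ∂[2,8,9] = [8,9] − [2,9] + [2,8].
As a 30×20 matrix over Z this has rank 20, with invariant factors (1,1,1,1,1,1,1,1,1,1,1,1,1,1,1,1,1,1,1,2).

Computing H_k = (kernel of ∂_k) / (image of ∂_{k+1}):

  H_0: rank C_0 − rank ∂_1 = 10 − 9 = 1, and the invariant factors of ∂_1 are all 1, so H_0 = Z.
  H_1: rank ker ∂_1 − rank ∂_2 = (30 − 9) − 20 = 1, and ∂_2 has invariant factor 2 > 1, so H_1 = Z ⊕ Z/2Z.
  H_2: rank ker ∂_2 − rank ∂_3 = (20 − 20) − 0 = 0, and there is no ∂_3, so H_2 = 0.

As a check, the Euler characteristic is 10 − 30 + 20 = 0, which agrees with 1 − 1 + 0 = 0.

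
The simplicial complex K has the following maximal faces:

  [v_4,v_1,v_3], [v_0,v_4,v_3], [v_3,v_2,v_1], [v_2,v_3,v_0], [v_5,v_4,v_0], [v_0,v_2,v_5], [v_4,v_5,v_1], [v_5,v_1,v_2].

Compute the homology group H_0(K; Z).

H_0 = Z.

We work with the vertex ordering v_0 < v_1 < v_2 < v_3 < v_4 < v_5. The simplices of K, each written with vertices in increasing order, are:

  0-simplices (6): [v_0], [v_1], [v_2], [v_3], [v_4], [v_5]
  1-simplices (12): [v_0,v_2], [v_0,v_3], [v_0,v_4], [v_0,v_5], [v_1,v_2], [v_1,v_3], [v_1,v_4], [v_1,v_5], [v_2,v_3], [v_2,v_5], [v_3,v_4], [v_4,v_5]
  2-simplices (8): [v_0,v_2,v_3], [v_0,v_2,v_5], [v_0,v_3,v_4], [v_0,v_4,v_5], [v_1,v_2,v_3], [v_1,v_2,v_5], [v_1,v_3,v_4], [v_1,v_4,v_5]

so the chain groups are C_0 ≅ Z^6, C_1 ≅ Z^12, C_2 ≅ Z^8.

∂_1: C_1 → C_0 maps an edge to its endpoints' difference, ∂[p,q] = q − p.
This gives a 6×12 integer matrix of rank 5; reducing to Smith normal form yields diagonal entries (1,1,1,1,1).

Boundary ∂_2: C_2 → C_1 sends each 2-simplex [p,q,r] to [q,r] − [p,r] + [p,q]. For instance
  ∂[v_0,v_2,v_5] = [v_2,v_5] − [v_0,v_5] + [v_0,v_2],
  ∂[v_1,v_2,v_5] = [v_2,v_5] − [v_1,v_5] + [v_1,v_2].
The 12×8 boundary matrix has rank 7 and Smith normal form diag(1,1,1,1,1,1,1).

From H_k ≅ ker(∂_k) / im(∂_{k+1}) we obtain:

  H_0: rank C_0 − rank ∂_1 = 6 − 5 = 1, and the invariant factors of ∂_1 are all 1, so H_0 = Z.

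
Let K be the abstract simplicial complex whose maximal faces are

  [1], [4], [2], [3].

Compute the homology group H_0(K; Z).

H_0 = Z^4.

K has 4 vertices.
rank ∂_0 = 0, rank ∂_1 = 0 ⇒ b_0 = 4 − 0 − 0 = 4. So H_0 = Z^4.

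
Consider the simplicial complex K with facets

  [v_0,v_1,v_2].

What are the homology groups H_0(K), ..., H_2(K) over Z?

H_0 ≅ Z,  H_1 = 0,  H_2 = 0.

Take the total order v_0 < v_1 < v_2 on the vertex set. Then K (dimension 2) consists of the simplices:

  0-simplices (3): [v_0], [v_1], [v_2]
  1-simplices (3): [v_0,v_1], [v_0,v_2], [v_1,v_2]
  2-simplices (1): [v_0,v_1,v_2]

so the chain groups are C_0 ≅ Z^3, C_1 ≅ Z^3, C_2 ≅ Z^1.

The boundary map ∂_1: C_1 → C_0 maps an edge to its endpoints' difference, ∂[p,q] = q − p. For instance
  ∂[v_1,v_2] = [v_2] − [v_1].
The resulting 3×3 matrix has rank 2, and its Smith normal form has invariant factors (1,1).

Boundary ∂_2: C_2 → C_1 acts by ∂[p,q,r] = [q,r] − [p,r] + [p,q]. For instance
  ∂[v_0,v_1,v_2] = [v_1,v_2] − [v_0,v_2] + [v_0,v_1].
The resulting 3×1 matrix has rank 1, and its Smith normal form has invariant factors (1).

Computing H_k = (kernel of ∂_k) / (image of ∂_{k+1}):

  H_0: rank C_0 − rank ∂_1 = 3 − 2 = 1, and the invariant factors of ∂_1 are all 1, so H_0 ≅ Z.
  H_1: rank ker ∂_1 − rank ∂_2 = (3 − 2) − 1 = 0, and the invariant factors of ∂_2 are all 1, so H_1 ≅ 0.
  H_2: rank ker ∂_2 − rank ∂_3 = (1 − 1) − 0 = 0, and there is no ∂_3, so H_2 ≅ 0.

(K is a triangulation of the 2-simplex.)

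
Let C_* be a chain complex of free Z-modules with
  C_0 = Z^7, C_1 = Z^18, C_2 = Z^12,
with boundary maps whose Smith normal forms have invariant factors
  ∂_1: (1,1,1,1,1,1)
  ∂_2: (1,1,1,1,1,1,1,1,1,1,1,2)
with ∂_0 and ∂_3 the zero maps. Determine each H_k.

H_0 ≅ Z,  H_1 ≅ Z/2,  H_2 = 0.

H_0: b_0 = 7 − 0 − 6 = 1; torsion from ∂_1 factors > 1: none. So H_0 ≅ Z.
H_1: b_1 = 18 − 6 − 12 = 0; torsion from ∂_2 factors > 1: [2]. So H_1 ≅ Z/2.
H_2: b_2 = 12 − 12 − 0 = 0; torsion from ∂_3 factors > 1: none. So H_2 ≅ 0.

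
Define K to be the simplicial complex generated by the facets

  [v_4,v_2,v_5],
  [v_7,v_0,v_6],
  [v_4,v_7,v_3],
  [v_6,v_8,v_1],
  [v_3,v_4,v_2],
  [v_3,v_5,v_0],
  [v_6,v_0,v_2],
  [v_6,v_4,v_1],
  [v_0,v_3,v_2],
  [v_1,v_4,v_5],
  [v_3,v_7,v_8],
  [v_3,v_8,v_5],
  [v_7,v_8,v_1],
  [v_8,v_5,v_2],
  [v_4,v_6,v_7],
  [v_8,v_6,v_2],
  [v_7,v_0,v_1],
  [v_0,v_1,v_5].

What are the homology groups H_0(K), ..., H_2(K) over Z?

Take the total order v_0 < v_1 < v_2 < v_3 < v_4 < v_5 < v_6 < v_7 < v_8 on the vertex set. Then K (dimension 2) consists of the simplices:

  0-simplices (9): [v_0], [v_1], [v_2], [v_3], [v_4], [v_5], [v_6], [v_7], [v_8]
  1-simplices (27): (27 of them)
  2-simplices (18): (18 of them)

giving chain groups C_0 ≅ Z^9, C_1 ≅ Z^27, C_2 ≅ Z^18.

The boundary map ∂_1: C_1 → C_0 is given by ∂[p,q] = [q] − [p]. For instance
  ∂[v_1,v_5] = [v_5] − [v_1].
The resulting 9×27 matrix has rank 8, and its Smith normal form has invariant factors (1,1,1,1,1,1,1,1).

Boundary ∂_2: C_2 → C_1 sends each 2-simplex [p,q,r] to [q,r] − [p,r] + [p,q]. For instance
  ∂[v_1,v_4,v_5] = [v_4,v_5] − [v_1,v_5] + [v_1,v_4],
  ∂[v_0,v_2,v_6] = [v_2,v_6] − [v_0,v_6] + [v_0,v_2].
This gives a 27×18 integer matrix of rank 18; reducing to Smith normal form yields diagonal entries (1,1,1,1,1,1,1,1,1,1,1,1,1,1,1,1,1,2).

Now H_k = ker ∂_k / im ∂_{k+1}, so:

  H_0: rank C_0 − rank ∂_1 = 9 − 8 = 1, and the invariant factors of ∂_1 are all 1, so H_0 = Z.
  H_1: rank ker ∂_1 − rank ∂_2 = (27 − 8) − 18 = 1, and ∂_2 has invariant factor 2 > 1, so H_1 = Z ⊕ Z_2.
  H_2: rank ker ∂_2 − rank ∂_3 = (18 − 18) − 0 = 0, and there is no ∂_3, so H_2 = 0.

As a check, the Euler characteristic is 9 − 27 + 18 = 0, which agrees with 1 − 1 + 0 = 0.
(K is a triangulation of the Klein bottle.)

H_0 = Z,  H_1 = Z ⊕ Z_2,  H_2 = 0.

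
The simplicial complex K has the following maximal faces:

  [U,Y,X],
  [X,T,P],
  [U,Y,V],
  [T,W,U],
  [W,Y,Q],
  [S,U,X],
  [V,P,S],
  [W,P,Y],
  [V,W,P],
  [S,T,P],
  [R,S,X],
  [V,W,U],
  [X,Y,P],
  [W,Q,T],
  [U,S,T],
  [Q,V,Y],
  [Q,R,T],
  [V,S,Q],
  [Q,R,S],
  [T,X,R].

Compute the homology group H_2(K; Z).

H_2 = 0.

Fix the vertex order P < Q < R < S < T < U < V < W < X < Y and write every simplex with vertices in increasing order. Then dim K = 2 and the simplices of K are:

  0-simplices (10): P, Q, R, S, T, U, V, W, X, Y
  1-simplices (30): PS, PT, PV, PW, PX, PY, QR, QS, QT, QV, QW, QY, RS, RT, RX, ST, SU, SV, SX, TU, TW, TX, UV, UW, UX, UY, VW, VY, WY, XY
  2-simplices (20): PST, PSV, PTX, PVW, PWY, PXY, QRS, QRT, QSV, QTW, QVY, QWY, RSX, RTX, STU, SUX, TUW, UVW, UVY, UXY

Hence C_0 ≅ Z^10, C_1 ≅ Z^30, C_2 ≅ Z^20.

∂_1: C_1 → C_0 sends each edge [p,q] (with p < q) to q − p.
This gives a 10×30 integer matrix of rank 9; reducing to Smith normal form yields diagonal entries (1,1,1,1,1,1,1,1,1).

The boundary map ∂_2: C_2 → C_1 sends each 2-simplex [p,q,r] to [q,r] − [p,r] + [p,q]. For instance
  ∂TUW = UW − TW + TU,
  ∂UVY = VY − UY + UV.
This gives a 30×20 integer matrix of rank 20; reducing to Smith normal form yields diagonal entries (1,1,1,1,1,1,1,1,1,1,1,1,1,1,1,1,1,1,1,2).

Computing H_k = (kernel of ∂_k) / (image of ∂_{k+1}):

  H_2: rank ker ∂_2 − rank ∂_3 = (20 − 20) − 0 = 0, and there is no ∂_3, so H_2 = 0.

(K is a triangulation of the Klein bottle.)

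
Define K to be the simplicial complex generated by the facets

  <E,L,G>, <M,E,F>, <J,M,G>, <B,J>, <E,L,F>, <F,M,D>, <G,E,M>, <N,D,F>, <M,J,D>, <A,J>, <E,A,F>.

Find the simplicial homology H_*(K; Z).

Fix the vertex order A < B < D < E < F < G < J < L < M < N and write every simplex with vertices in increasing order. Then dim K = 2 and the simplices of K are:

  0-simplices (10): A, B, D, E, F, G, J, L, M, N
  1-simplices (19): AE, AF, AJ, BJ, DF, DJ, DM, DN, EF, EG, EL, EM, FL, FM, FN, GJ, GL, GM, JM
  2-simplices (9): AEF, DFM, DFN, DJM, EFL, EFM, EGL, EGM, GJM

giving chain groups C_0 ≅ Z^10, C_1 ≅ Z^19, C_2 ≅ Z^9.

Boundary ∂_1: C_1 → C_0 is given by ∂[p,q] = [q] − [p]. For instance
  ∂AE = E − A.
The 10×19 boundary matrix has rank 9 and Smith normal form diag(1,1,1,1,1,1,1,1,1).

Boundary ∂_2: C_2 → C_1 acts by ∂[p,q,r] = [q,r] − [p,r] + [p,q]. For instance
  ∂GJM = JM − GM + GJ,
  ∂AEF = EF − AF + AE.
The resulting 19×9 matrix has rank 9, and its Smith normal form has invariant factors (1,1,1,1,1,1,1,1,1).

Now H_k = ker ∂_k / im ∂_{k+1}, so:

  H_0: rank C_0 − rank ∂_1 = 10 − 9 = 1, and the invariant factors of ∂_1 are all 1, so H_0 = Z.
  H_1: rank ker ∂_1 − rank ∂_2 = (19 − 9) − 9 = 1, and the invariant factors of ∂_2 are all 1, so H_1 = Z.
  H_2: rank ker ∂_2 − rank ∂_3 = (9 − 9) − 0 = 0, and there is no ∂_3, so H_2 = 0.

As a check, the Euler characteristic is 10 − 19 + 9 = 0, which agrees with 1 − 1 + 0 = 0.

H_0 ≅ Z,  H_1 ≅ Z,  H_2 = 0.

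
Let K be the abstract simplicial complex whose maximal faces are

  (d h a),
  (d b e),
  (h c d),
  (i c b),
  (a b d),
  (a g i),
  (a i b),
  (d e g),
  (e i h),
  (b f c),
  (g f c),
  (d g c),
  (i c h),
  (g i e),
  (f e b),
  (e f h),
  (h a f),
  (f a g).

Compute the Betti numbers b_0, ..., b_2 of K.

b_0 = 1, b_1 = 2, b_2 = 1.

Take the total order a < b < c < d < e < f < g < h < i on the vertex set. Then K (dimension 2) consists of the simplices:

  0-simplices (9): a, b, c, d, e, f, g, h, i
  1-simplices (27): ab, ad, af, ag, ah, ai, bc, bd, be, bf, bi, cd, cf, cg, ch, ci, de, dg, dh, ef, eg, eh, ei, fg, fh, gi, hi
  2-simplices (18): abd, abi, adh, afg, afh, agi, bcf, bci, bde, bef, cdg, cdh, cfg, chi, deg, efh, egi, ehi

giving chain groups C_0 ≅ Z^9, C_1 ≅ Z^27, C_2 ≅ Z^18.

∂_1: C_1 → C_0 maps an edge to its endpoints' difference, ∂[p,q] = q − p. For instance
  ∂ch = h − c.
The resulting 9×27 matrix has rank 8, and its Smith normal form has invariant factors (1,1,1,1,1,1,1,1).

The boundary map ∂_2: C_2 → C_1 acts by ∂[p,q,r] = [q,r] − [p,r] + [p,q]. For instance
  ∂adh = dh − ah + ad,
  ∂cfg = fg − cg + cf.
The resulting 27×18 matrix has rank 17, and its Smith normal form has invariant factors (1,1,1,1,1,1,1,1,1,1,1,1,1,1,1,1,1).

Reading off H_k = ker ∂_k / im ∂_{k+1}:

  H_0: rank C_0 − rank ∂_1 = 9 − 8 = 1, and the invariant factors of ∂_1 are all 1, so H_0 = Z.
  H_1: rank ker ∂_1 − rank ∂_2 = (27 − 8) − 17 = 2, and the invariant factors of ∂_2 are all 1, so H_1 = Z^2.
  H_2: rank ker ∂_2 − rank ∂_3 = (18 − 17) − 0 = 1, and there is no ∂_3, so H_2 = Z.

As a check, the Euler characteristic is 9 − 27 + 18 = 0, which agrees with 1 − 2 + 1 = 0.

Hence the Betti numbers are b_0 = 1, b_1 = 2, b_2 = 1.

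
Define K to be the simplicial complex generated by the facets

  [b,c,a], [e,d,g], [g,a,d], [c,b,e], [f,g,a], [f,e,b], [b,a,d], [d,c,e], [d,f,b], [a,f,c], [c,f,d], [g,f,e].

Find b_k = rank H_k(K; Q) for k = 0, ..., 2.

b_0 = 1, b_1 = 0, b_2 = 0.

We work with the vertex ordering a < b < c < d < e < f < g. The simplices of K, each written with vertices in increasing order, are:

  0-simplices (7): a, b, c, d, e, f, g
  1-simplices (18): ab, ac, ad, af, ag, bc, bd, be, bf, cd, ce, cf, de, df, dg, ef, eg, fg
  2-simplices (12): abc, abd, acf, adg, afg, bce, bdf, bef, cde, cdf, deg, efg

Hence C_0 ≅ Z^7, C_1 ≅ Z^18, C_2 ≅ Z^12.

∂_1: C_1 → C_0 is given by ∂[p,q] = [q] − [p]. For instance
  ∂be = e − b.
As a 7×18 matrix over Z this has rank 6, with invariant factors (1,1,1,1,1,1).

Boundary ∂_2: C_2 → C_1 maps a triangle to the signed sum of its edges. For instance
  ∂bdf = df − bf + bd,
  ∂efg = fg − eg + ef.
The resulting 18×12 matrix has rank 12, and its Smith normal form has invariant factors (1,1,1,1,1,1,1,1,1,1,1,2).

From H_k ≅ ker(∂_k) / im(∂_{k+1}) we obtain:

  H_0: rank C_0 − rank ∂_1 = 7 − 6 = 1, and the invariant factors of ∂_1 are all 1, so H_0 ≅ Z.
  H_1: rank ker ∂_1 − rank ∂_2 = (18 − 6) − 12 = 0, and ∂_2 has invariant factor 2 > 1, so H_1 ≅ Z/2.
  H_2: rank ker ∂_2 − rank ∂_3 = (12 − 12) − 0 = 0, and there is no ∂_3, so H_2 ≅ 0.

As a check, the Euler characteristic is 7 − 18 + 12 = 1, which agrees with 1 − 0 + 0 = 1.
(K is a triangulation of the real projective plane RP^2.)

Hence the Betti numbers are b_0 = 1, b_1 = 0, b_2 = 0.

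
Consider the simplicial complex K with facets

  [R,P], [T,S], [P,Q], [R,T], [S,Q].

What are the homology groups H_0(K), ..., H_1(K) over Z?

We work with the vertex ordering P < Q < R < S < T. The simplices of K, each written with vertices in increasing order, are:

  0-simplices (5): P, Q, R, S, T
  1-simplices (5): PQ, PR, QS, RT, ST

Hence C_0 ≅ Z^5, C_1 ≅ Z^5.

Boundary ∂_1: C_1 → C_0 sends each edge [p,q] (with p < q) to q − p.
This gives a 5×5 integer matrix of rank 4; reducing to Smith normal form yields diagonal entries (1,1,1,1).

From H_k ≅ ker(∂_k) / im(∂_{k+1}) we obtain:

  H_0: rank C_0 − rank ∂_1 = 5 − 4 = 1, and the invariant factors of ∂_1 are all 1, so H_0 = Z.
  H_1: rank ker ∂_1 − rank ∂_2 = (5 − 4) − 0 = 1, and there is no ∂_2, so H_1 = Z.

As a check, the Euler characteristic is 5 − 5 = 0, which agrees with 1 − 1 = 0.

H_0 ≅ Z,  H_1 ≅ Z.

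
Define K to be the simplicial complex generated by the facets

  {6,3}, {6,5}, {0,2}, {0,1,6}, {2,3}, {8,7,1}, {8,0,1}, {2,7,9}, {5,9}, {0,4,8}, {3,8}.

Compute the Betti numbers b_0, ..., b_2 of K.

b_0 = 1, b_1 = 4, b_2 = 0.

K has 10 vertices, 18 edges, 5 triangles.
rank ∂_0 = 0, rank ∂_1 = 9 ⇒ b_0 = 10 − 0 − 9 = 1; all invariant factors of ∂_1 are 1 so no torsion. So H_0 ≅ Z.
rank ∂_1 = 9, rank ∂_2 = 5 ⇒ b_1 = 18 − 9 − 5 = 4; all invariant factors of ∂_2 are 1 so no torsion. So H_1 ≅ Z^4.
rank ∂_2 = 5, rank ∂_3 = 0 ⇒ b_2 = 5 − 5 − 0 = 0. So H_2 ≅ 0.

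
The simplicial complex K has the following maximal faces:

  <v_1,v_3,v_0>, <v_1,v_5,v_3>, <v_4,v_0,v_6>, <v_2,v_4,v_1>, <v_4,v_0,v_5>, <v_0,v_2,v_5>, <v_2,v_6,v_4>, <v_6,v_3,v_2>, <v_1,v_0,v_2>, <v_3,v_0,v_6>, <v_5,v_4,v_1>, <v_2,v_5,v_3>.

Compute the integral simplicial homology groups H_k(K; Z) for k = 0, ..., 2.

H_0 ≅ Z,  H_1 ≅ Z/2Z,  H_2 = 0.

Fix the vertex order v_0 < v_1 < v_2 < v_3 < v_4 < v_5 < v_6 and write every simplex with vertices in increasing order. Then dim K = 2 and the simplices of K are:

  0-simplices (7): [v_0], [v_1], [v_2], [v_3], [v_4], [v_5], [v_6]
  1-simplices (18): (18 of them)
  2-simplices (12): (12 of them)

so the chain groups are C_0 ≅ Z^7, C_1 ≅ Z^18, C_2 ≅ Z^12.

∂_1: C_1 → C_0 maps an edge to its endpoints' difference, ∂[p,q] = q − p. For instance
  ∂[v_1,v_5] = [v_5] − [v_1].
As a 7×18 matrix over Z this has rank 6, with invariant factors (1,1,1,1,1,1).

Boundary ∂_2: C_2 → C_1 acts by ∂[p,q,r] = [q,r] − [p,r] + [p,q]. For instance
  ∂[v_0,v_4,v_6] = [v_4,v_6] − [v_0,v_6] + [v_0,v_4],
  ∂[v_1,v_2,v_4] = [v_2,v_4] − [v_1,v_4] + [v_1,v_2].
The resulting 18×12 matrix has rank 12, and its Smith normal form has invariant factors (1,1,1,1,1,1,1,1,1,1,1,2).

Computing H_k = (kernel of ∂_k) / (image of ∂_{k+1}):

  H_0: rank C_0 − rank ∂_1 = 7 − 6 = 1, and the invariant factors of ∂_1 are all 1, so H_0 = Z.
  H_1: rank ker ∂_1 − rank ∂_2 = (18 − 6) − 12 = 0, and ∂_2 has invariant factor 2 > 1, so H_1 = Z/2Z.
  H_2: rank ker ∂_2 − rank ∂_3 = (12 − 12) − 0 = 0, and there is no ∂_3, so H_2 = 0.

(K is a triangulation of the real projective plane RP^2.)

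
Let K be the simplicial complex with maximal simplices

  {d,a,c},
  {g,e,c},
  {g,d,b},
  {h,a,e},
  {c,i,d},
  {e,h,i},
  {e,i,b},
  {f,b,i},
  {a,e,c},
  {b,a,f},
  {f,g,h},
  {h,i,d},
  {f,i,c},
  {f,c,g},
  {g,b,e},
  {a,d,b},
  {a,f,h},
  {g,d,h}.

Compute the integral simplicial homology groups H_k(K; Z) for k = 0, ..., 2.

We work with the vertex ordering a < b < c < d < e < f < g < h < i. The simplices of K, each written with vertices in increasing order, are:

  0-simplices (9): a, b, c, d, e, f, g, h, i
  1-simplices (27): ab, ac, ad, ae, af, ah, bd, be, bf, bg, bi, cd, ce, cf, cg, ci, dg, dh, di, eg, eh, ei, fg, fh, fi, gh, hi
  2-simplices (18): abd, abf, acd, ace, aeh, afh, bdg, beg, bei, bfi, cdi, ceg, cfg, cfi, dgh, dhi, ehi, fgh

so the chain groups are C_0 ≅ Z^9, C_1 ≅ Z^27, C_2 ≅ Z^18.

∂_1: C_1 → C_0 is given by ∂[p,q] = [q] − [p]. For instance
  ∂ce = e − c.
This gives a 9×27 integer matrix of rank 8; reducing to Smith normal form yields diagonal entries (1,1,1,1,1,1,1,1).

∂_2: C_2 → C_1 sends each 2-simplex [p,q,r] to [q,r] − [p,r] + [p,q]. For instance
  ∂dhi = hi − di + dh,
  ∂aeh = eh − ah + ae.
This gives a 27×18 integer matrix of rank 17; reducing to Smith normal form yields diagonal entries (1,1,1,1,1,1,1,1,1,1,1,1,1,1,1,1,1).

Computing H_k = (kernel of ∂_k) / (image of ∂_{k+1}):

  H_0: rank C_0 − rank ∂_1 = 9 − 8 = 1, and the invariant factors of ∂_1 are all 1, so H_0 ≅ Z.
  H_1: rank ker ∂_1 − rank ∂_2 = (27 − 8) − 17 = 2, and the invariant factors of ∂_2 are all 1, so H_1 ≅ Z^2.
  H_2: rank ker ∂_2 − rank ∂_3 = (18 − 17) − 0 = 1, and there is no ∂_3, so H_2 ≅ Z.

H_0 ≅ Z,  H_1 ≅ Z^2,  H_2 ≅ Z.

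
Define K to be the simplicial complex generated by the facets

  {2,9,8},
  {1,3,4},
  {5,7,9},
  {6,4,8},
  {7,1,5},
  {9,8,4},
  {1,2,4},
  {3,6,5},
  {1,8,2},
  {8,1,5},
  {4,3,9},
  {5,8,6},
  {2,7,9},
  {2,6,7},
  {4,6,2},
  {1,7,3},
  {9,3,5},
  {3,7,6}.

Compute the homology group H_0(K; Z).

We work with the vertex ordering 1 < 2 < 3 < 4 < 5 < 6 < 7 < 8 < 9. The simplices of K, each written with vertices in increasing order, are:

  0-simplices (9): [1], [2], [3], [4], [5], [6], [7], [8], [9]
  1-simplices (27): (27 of them)
  2-simplices (18): [1,2,4], [1,2,8], [1,3,4], [1,3,7], [1,5,7], [1,5,8], [2,4,6], [2,6,7], [2,7,9], [2,8,9], [3,4,9], [3,5,6], [3,5,9], [3,6,7], [4,6,8], [4,8,9], [5,6,8], [5,7,9]

Hence C_0 ≅ Z^9, C_1 ≅ Z^27, C_2 ≅ Z^18.

The boundary map ∂_1: C_1 → C_0 sends each edge [p,q] (with p < q) to q − p.
As a 9×27 matrix over Z this has rank 8, with invariant factors (1,1,1,1,1,1,1,1).

Boundary ∂_2: C_2 → C_1 sends each 2-simplex [p,q,r] to [q,r] − [p,r] + [p,q]. For instance
  ∂[2,6,7] = [6,7] − [2,7] + [2,6],
  ∂[5,6,8] = [6,8] − [5,8] + [5,6].
The 27×18 boundary matrix has rank 18 and Smith normal form diag(1,1,1,1,1,1,1,1,1,1,1,1,1,1,1,1,1,2).

Computing H_k = (kernel of ∂_k) / (image of ∂_{k+1}):

  H_0: rank C_0 − rank ∂_1 = 9 − 8 = 1, and the invariant factors of ∂_1 are all 1, so H_0 ≅ Z.

H_0 = Z.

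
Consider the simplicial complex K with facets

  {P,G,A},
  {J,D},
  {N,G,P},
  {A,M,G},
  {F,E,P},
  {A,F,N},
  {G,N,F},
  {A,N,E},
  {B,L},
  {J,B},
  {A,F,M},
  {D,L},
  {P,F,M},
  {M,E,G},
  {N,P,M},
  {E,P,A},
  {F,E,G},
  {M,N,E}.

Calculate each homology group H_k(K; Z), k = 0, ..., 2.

Take the total order A < B < D < E < F < G < J < L < M < N < P on the vertex set. Then K (dimension 2) consists of the simplices:

  0-simplices (11): A, B, D, E, F, G, J, L, M, N, P
  1-simplices (25): AE, AF, AG, AM, AN, AP, BJ, BL, DJ, DL, EF, EG, EM, EN, EP, FG, FM, FN, FP, GM, GN, GP, MN, MP, NP
  2-simplices (14): AEN, AEP, AFM, AFN, AGM, AGP, EFG, EFP, EGM, EMN, FGN, FMP, GNP, MNP

giving chain groups C_0 ≅ Z^11, C_1 ≅ Z^25, C_2 ≅ Z^14.

Boundary ∂_1: C_1 → C_0 sends each edge [p,q] (with p < q) to q − p. For instance
  ∂AG = G − A.
This gives a 11×25 integer matrix of rank 9; reducing to Smith normal form yields diagonal entries (1,1,1,1,1,1,1,1,1).

The boundary map ∂_2: C_2 → C_1 acts by ∂[p,q,r] = [q,r] − [p,r] + [p,q]. For instance
  ∂FMP = MP − FP + FM,
  ∂AFN = FN − AN + AF.
The resulting 25×14 matrix has rank 13, and its Smith normal form has invariant factors (1,1,1,1,1,1,1,1,1,1,1,1,1).

Computing H_k = (kernel of ∂_k) / (image of ∂_{k+1}):

  H_0: rank C_0 − rank ∂_1 = 11 − 9 = 2, and the invariant factors of ∂_1 are all 1, so H_0 ≅ Z^2.
  H_1: rank ker ∂_1 − rank ∂_2 = (25 − 9) − 13 = 3, and the invariant factors of ∂_2 are all 1, so H_1 ≅ Z^3.
  H_2: rank ker ∂_2 − rank ∂_3 = (14 − 13) − 0 = 1, and there is no ∂_3, so H_2 ≅ Z.

H_0 ≅ Z^2,  H_1 ≅ Z^3,  H_2 ≅ Z.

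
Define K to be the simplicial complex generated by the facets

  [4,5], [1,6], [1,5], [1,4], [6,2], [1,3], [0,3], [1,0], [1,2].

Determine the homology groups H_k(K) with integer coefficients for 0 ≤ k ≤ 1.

H_0 = Z,  H_1 = Z^3.

Fix the vertex order 0 < 1 < 2 < 3 < 4 < 5 < 6 and write every simplex with vertices in increasing order. Then dim K = 1 and the simplices of K are:

  0-simplices (7): [0], [1], [2], [3], [4], [5], [6]
  1-simplices (9): [0,1], [0,3], [1,2], [1,3], [1,4], [1,5], [1,6], [2,6], [4,5]

so the chain groups are C_0 ≅ Z^7, C_1 ≅ Z^9.

∂_1: C_1 → C_0 sends each edge [p,q] (with p < q) to q − p. For instance
  ∂[0,1] = [1] − [0].
The 7×9 boundary matrix has rank 6 and Smith normal form diag(1,1,1,1,1,1).

Computing H_k = (kernel of ∂_k) / (image of ∂_{k+1}):

  H_0: rank C_0 − rank ∂_1 = 7 − 6 = 1, and the invariant factors of ∂_1 are all 1, so H_0 = Z.
  H_1: rank ker ∂_1 − rank ∂_2 = (9 − 6) − 0 = 3, and there is no ∂_2, so H_1 = Z^3.

As a check, the Euler characteristic is 7 − 9 = -2, which agrees with 1 − 3 = -2.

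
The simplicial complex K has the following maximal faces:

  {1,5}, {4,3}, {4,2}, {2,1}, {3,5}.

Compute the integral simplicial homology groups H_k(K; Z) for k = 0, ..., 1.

H_0 = Z,  H_1 = Z.

Fix the vertex order 1 < 2 < 3 < 4 < 5 and write every simplex with vertices in increasing order. Then dim K = 1 and the simplices of K are:

  0-simplices (5): [1], [2], [3], [4], [5]
  1-simplices (5): [1,2], [1,5], [2,4], [3,4], [3,5]

giving chain groups C_0 ≅ Z^5, C_1 ≅ Z^5.

The boundary map ∂_1: C_1 → C_0 sends each edge [p,q] (with p < q) to q − p.
The resulting 5×5 matrix has rank 4, and its Smith normal form has invariant factors (1,1,1,1).

Computing H_k = (kernel of ∂_k) / (image of ∂_{k+1}):

  H_0: rank C_0 − rank ∂_1 = 5 − 4 = 1, and the invariant factors of ∂_1 are all 1, so H_0 = Z.
  H_1: rank ker ∂_1 − rank ∂_2 = (5 − 4) − 0 = 1, and there is no ∂_2, so H_1 = Z.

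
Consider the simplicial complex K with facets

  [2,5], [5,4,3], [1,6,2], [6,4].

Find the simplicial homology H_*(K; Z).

Order the vertices as 1 < 2 < 3 < 4 < 5 < 6. Listing each simplex with vertices in this order, K has dimension 2 with simplices:

  0-simplices (6): [1], [2], [3], [4], [5], [6]
  1-simplices (8): [1,2], [1,6], [2,5], [2,6], [3,4], [3,5], [4,5], [4,6]
  2-simplices (2): [1,2,6], [3,4,5]

Hence C_0 ≅ Z^6, C_1 ≅ Z^8, C_2 ≅ Z^2.

Boundary ∂_1: C_1 → C_0 maps an edge to its endpoints' difference, ∂[p,q] = q − p. For instance
  ∂[2,5] = [5] − [2].
The resulting 6×8 matrix has rank 5, and its Smith normal form has invariant factors (1,1,1,1,1).

The boundary map ∂_2: C_2 → C_1 sends each 2-simplex [p,q,r] to [q,r] − [p,r] + [p,q]. For instance
  ∂[3,4,5] = [4,5] − [3,5] + [3,4],
  ∂[1,2,6] = [2,6] − [1,6] + [1,2].
The resulting 8×2 matrix has rank 2, and its Smith normal form has invariant factors (1,1).

Computing H_k = (kernel of ∂_k) / (image of ∂_{k+1}):

  H_0: rank C_0 − rank ∂_1 = 6 − 5 = 1, and the invariant factors of ∂_1 are all 1, so H_0 = Z.
  H_1: rank ker ∂_1 − rank ∂_2 = (8 − 5) − 2 = 1, and the invariant factors of ∂_2 are all 1, so H_1 = Z.
  H_2: rank ker ∂_2 − rank ∂_3 = (2 − 2) − 0 = 0, and there is no ∂_3, so H_2 = 0.

H_0 = Z,  H_1 = Z,  H_2 = 0.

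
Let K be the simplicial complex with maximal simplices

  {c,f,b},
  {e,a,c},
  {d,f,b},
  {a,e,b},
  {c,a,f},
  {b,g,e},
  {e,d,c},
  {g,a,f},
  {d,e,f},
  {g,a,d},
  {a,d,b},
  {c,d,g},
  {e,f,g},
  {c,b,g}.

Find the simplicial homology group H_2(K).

Take the total order a < b < c < d < e < f < g on the vertex set. Then K (dimension 2) consists of the simplices:

  0-simplices (7): a, b, c, d, e, f, g
  1-simplices (21): ab, ac, ad, ae, af, ag, bc, bd, be, bf, bg, cd, ce, cf, cg, de, df, dg, ef, eg, fg
  2-simplices (14): abd, abe, ace, acf, adg, afg, bcf, bcg, bdf, beg, cde, cdg, def, efg

giving chain groups C_0 ≅ Z^7, C_1 ≅ Z^21, C_2 ≅ Z^14.

∂_1: C_1 → C_0 is given by ∂[p,q] = [q] − [p].
The 7×21 boundary matrix has rank 6 and Smith normal form diag(1,1,1,1,1,1).

Boundary ∂_2: C_2 → C_1 maps a triangle to the signed sum of its edges. For instance
  ∂bcg = cg − bg + bc,
  ∂abd = bd − ad + ab.
The resulting 21×14 matrix has rank 13, and its Smith normal form has invariant factors (1,1,1,1,1,1,1,1,1,1,1,1,1).

Computing H_k = (kernel of ∂_k) / (image of ∂_{k+1}):

  H_2: rank ker ∂_2 − rank ∂_3 = (14 − 13) − 0 = 1, and there is no ∂_3, so H_2 = Z.

H_2 ≅ Z.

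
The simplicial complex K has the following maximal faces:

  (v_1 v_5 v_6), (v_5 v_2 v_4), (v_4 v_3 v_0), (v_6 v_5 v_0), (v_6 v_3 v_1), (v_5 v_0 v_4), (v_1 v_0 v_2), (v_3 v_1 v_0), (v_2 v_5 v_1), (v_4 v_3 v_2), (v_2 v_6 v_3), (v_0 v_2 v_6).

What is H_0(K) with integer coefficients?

K has 7 vertices, 18 edges, 12 triangles.
rank ∂_0 = 0, rank ∂_1 = 6 ⇒ b_0 = 7 − 0 − 6 = 1; all invariant factors of ∂_1 are 1 so no torsion. So H_0 = Z.

H_0 ≅ Z.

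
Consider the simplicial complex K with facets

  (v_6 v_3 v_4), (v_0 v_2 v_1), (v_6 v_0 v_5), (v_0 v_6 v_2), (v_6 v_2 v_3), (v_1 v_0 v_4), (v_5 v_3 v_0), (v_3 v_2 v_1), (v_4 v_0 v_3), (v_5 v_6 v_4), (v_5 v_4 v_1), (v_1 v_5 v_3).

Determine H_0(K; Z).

Order the vertices as v_0 < v_1 < v_2 < v_3 < v_4 < v_5 < v_6. Listing each simplex with vertices in this order, K has dimension 2 with simplices:

  0-simplices (7): [v_0], [v_1], [v_2], [v_3], [v_4], [v_5], [v_6]
  1-simplices (18): (18 of them)
  2-simplices (12): (12 of them)

giving chain groups C_0 ≅ Z^7, C_1 ≅ Z^18, C_2 ≅ Z^12.

Boundary ∂_1: C_1 → C_0 maps an edge to its endpoints' difference, ∂[p,q] = q − p. For instance
  ∂[v_0,v_5] = [v_5] − [v_0].
The 7×18 boundary matrix has rank 6 and Smith normal form diag(1,1,1,1,1,1).

∂_2: C_2 → C_1 maps a triangle to the signed sum of its edges. For instance
  ∂[v_0,v_1,v_4] = [v_1,v_4] − [v_0,v_4] + [v_0,v_1],
  ∂[v_0,v_1,v_2] = [v_1,v_2] − [v_0,v_2] + [v_0,v_1].
The resulting 18×12 matrix has rank 12, and its Smith normal form has invariant factors (1,1,1,1,1,1,1,1,1,1,1,2).

Reading off H_k = ker ∂_k / im ∂_{k+1}:

  H_0: rank C_0 − rank ∂_1 = 7 − 6 = 1, and the invariant factors of ∂_1 are all 1, so H_0 ≅ Z.

H_0 = Z.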